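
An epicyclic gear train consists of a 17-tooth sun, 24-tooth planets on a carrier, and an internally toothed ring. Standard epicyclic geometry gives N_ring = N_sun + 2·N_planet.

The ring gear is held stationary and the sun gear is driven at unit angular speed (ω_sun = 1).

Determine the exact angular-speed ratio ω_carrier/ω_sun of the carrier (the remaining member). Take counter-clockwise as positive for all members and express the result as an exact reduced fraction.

N_ring = 17 + 2·24 = 65
17(ω_s−ω_c) = −65(ω_r−ω_c),  ω_r=0, ω_s=1
17(1−ω_c) = −65(0−ω_c)  ⇒  82ω_c = 17  ⇒  ω_c = 17/82
ω_c/ω_s = 17/82

17/82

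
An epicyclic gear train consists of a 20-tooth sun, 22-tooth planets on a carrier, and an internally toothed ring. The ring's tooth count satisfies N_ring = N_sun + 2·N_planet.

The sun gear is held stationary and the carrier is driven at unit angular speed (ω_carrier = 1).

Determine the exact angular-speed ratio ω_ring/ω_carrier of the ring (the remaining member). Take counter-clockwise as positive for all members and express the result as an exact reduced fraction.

N_ring = 20 + 2·22 = 64
20(ω_s−ω_c) = −64(ω_r−ω_c),  ω_s=0, ω_c=1
ω_r = 1 − (20/64)(0−1) = 21/16
ω_r/ω_c = 21/16

21/16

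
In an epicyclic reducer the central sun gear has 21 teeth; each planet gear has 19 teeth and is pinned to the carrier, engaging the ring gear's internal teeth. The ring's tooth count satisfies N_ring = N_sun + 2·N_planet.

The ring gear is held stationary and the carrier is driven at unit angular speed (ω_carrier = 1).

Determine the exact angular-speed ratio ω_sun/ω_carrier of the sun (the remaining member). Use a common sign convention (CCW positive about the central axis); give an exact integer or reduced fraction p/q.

N_ring = 21 + 2·19 = 59
21(ω_s−ω_c) = −59(ω_r−ω_c),  ω_r=0, ω_c=1
ω_s = 1 − (59/21)(0−1) = 80/21
ω_s/ω_c = 80/21

80/21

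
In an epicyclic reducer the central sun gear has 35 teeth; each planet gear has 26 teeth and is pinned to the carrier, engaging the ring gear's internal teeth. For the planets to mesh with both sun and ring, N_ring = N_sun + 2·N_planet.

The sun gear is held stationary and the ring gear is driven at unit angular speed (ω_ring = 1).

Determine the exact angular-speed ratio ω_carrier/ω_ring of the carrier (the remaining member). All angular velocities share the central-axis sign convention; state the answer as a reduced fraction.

N_ring = 35 + 2·26 = 87
35(ω_s−ω_c) = −87(ω_r−ω_c),  ω_s=0, ω_r=1
35(0−ω_c) = −87(1−ω_c)  ⇒  122ω_c = 87  ⇒  ω_c = 87/122
ω_c/ω_r = 87/122

87/122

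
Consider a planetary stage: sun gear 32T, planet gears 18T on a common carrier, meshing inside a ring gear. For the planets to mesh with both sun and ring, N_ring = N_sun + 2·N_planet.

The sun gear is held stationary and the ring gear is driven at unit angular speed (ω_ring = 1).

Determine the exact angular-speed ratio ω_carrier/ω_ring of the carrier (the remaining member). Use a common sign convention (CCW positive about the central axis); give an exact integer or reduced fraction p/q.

N_ring = 32 + 2·18 = 68
32(ω_s−ω_c) = −68(ω_r−ω_c),  ω_s=0, ω_r=1
32(0−ω_c) = −68(1−ω_c)  ⇒  100ω_c = 68  ⇒  ω_c = 17/25
ω_c/ω_r = 17/25

17/25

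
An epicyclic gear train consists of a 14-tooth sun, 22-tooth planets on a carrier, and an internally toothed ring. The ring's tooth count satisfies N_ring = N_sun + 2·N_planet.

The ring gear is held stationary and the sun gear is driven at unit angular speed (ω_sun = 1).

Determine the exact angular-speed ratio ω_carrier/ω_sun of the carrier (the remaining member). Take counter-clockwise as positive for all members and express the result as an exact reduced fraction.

7/36

N_ring = 14 + 2·22 = 58
14(ω_s−ω_c) = −58(ω_r−ω_c),  ω_r=0, ω_s=1
14(1−ω_c) = −58(0−ω_c)  ⇒  72ω_c = 14  ⇒  ω_c = 7/36
ω_c/ω_s = 7/36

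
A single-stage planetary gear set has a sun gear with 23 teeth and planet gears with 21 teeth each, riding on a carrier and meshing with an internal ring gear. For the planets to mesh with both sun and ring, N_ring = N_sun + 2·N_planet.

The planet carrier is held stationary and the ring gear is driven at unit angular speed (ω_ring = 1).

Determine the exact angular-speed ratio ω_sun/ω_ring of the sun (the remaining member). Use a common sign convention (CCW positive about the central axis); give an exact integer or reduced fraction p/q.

-65/23

N_ring = 23 + 2·21 = 65
23(ω_s−ω_c) = −65(ω_r−ω_c),  ω_c=0, ω_r=1
ω_s = 0 − (65/23)(1−0) = -65/23
ω_s/ω_r = -65/23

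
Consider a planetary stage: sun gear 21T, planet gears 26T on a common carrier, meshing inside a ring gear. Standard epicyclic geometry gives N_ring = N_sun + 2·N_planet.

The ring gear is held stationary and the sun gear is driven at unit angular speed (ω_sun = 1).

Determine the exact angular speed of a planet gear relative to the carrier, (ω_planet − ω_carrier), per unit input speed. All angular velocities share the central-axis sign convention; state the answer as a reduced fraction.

N_ring = 21 + 2·26 = 73
21(ω_s−ω_c) = −73(ω_r−ω_c),  ω_r=0, ω_s=1
21(1−ω_c) = −73(0−ω_c)  ⇒  94ω_c = 21  ⇒  ω_c = 21/94
sun–planet: 21·(1−21/94) = −26·(ω_p−ω_c)  ⇒  ω_p−ω_c = −(21/26)·(73/94) = -1533/2444

-1533/2444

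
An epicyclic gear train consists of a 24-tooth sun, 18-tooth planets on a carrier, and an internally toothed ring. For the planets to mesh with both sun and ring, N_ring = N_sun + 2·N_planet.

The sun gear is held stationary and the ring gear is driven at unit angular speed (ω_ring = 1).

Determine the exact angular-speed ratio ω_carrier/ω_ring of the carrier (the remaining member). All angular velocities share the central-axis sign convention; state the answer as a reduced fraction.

5/7

N_ring = 24 + 2·18 = 60
24(ω_s−ω_c) = −60(ω_r−ω_c),  ω_s=0, ω_r=1
24(0−ω_c) = −60(1−ω_c)  ⇒  84ω_c = 60  ⇒  ω_c = 5/7
ω_c/ω_r = 5/7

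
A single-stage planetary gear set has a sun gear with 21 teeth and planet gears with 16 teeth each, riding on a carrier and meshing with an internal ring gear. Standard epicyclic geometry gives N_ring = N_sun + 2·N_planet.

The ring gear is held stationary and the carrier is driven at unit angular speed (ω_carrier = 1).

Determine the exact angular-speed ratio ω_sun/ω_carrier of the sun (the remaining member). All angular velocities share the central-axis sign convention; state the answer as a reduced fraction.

74/21

N_ring = 21 + 2·16 = 53
21(ω_s−ω_c) = −53(ω_r−ω_c),  ω_r=0, ω_c=1
ω_s = 1 − (53/21)(0−1) = 74/21
ω_s/ω_c = 74/21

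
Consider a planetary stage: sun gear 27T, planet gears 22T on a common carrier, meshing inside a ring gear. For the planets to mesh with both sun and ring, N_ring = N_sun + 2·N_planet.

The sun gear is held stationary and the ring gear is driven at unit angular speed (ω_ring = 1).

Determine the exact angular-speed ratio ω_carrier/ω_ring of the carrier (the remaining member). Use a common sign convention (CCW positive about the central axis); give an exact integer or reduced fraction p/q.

N_ring = 27 + 2·22 = 71
27(ω_s−ω_c) = −71(ω_r−ω_c),  ω_s=0, ω_r=1
27(0−ω_c) = −71(1−ω_c)  ⇒  98ω_c = 71  ⇒  ω_c = 71/98
ω_c/ω_r = 71/98

71/98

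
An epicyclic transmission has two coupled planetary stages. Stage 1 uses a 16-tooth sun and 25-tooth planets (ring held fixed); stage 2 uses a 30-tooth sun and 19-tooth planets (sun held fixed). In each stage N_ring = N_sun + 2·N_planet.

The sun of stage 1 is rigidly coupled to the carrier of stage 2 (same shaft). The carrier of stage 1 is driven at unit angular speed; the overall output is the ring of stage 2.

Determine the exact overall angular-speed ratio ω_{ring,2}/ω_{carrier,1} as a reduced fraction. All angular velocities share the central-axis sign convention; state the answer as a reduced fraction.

Stage 1: N_ring = 16 + 2·25 = 66
Stage 1: 16(ω_s−ω_c) = −66(ω_r−ω_c),  ω_r=0, ω_c=1
Stage 1: ω_s = 1 − (66/16)(0−1) = 41/8
  ⇒ ω_s¹/ω_c¹ = 41/8
Stage 2: N_ring = 30 + 2·19 = 68
Stage 2: 30(ω_s−ω_c) = −68(ω_r−ω_c),  ω_s=0, ω_c=1
Stage 2: ω_r = 1 − (30/68)(0−1) = 49/34
  ⇒ ω_r²/ω_c² = 49/34
Coupling ω_c² = ω_s¹ ⇒ overall = 41/8 × 49/34 = 2009/272

2009/272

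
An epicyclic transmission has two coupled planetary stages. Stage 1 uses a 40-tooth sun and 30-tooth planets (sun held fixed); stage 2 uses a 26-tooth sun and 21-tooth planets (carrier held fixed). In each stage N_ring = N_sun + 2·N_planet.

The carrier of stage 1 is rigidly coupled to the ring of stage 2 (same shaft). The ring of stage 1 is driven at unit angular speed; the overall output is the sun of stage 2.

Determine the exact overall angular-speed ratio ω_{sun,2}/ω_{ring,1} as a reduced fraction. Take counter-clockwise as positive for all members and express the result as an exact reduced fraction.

-170/91

Stage 1: N_ring = 40 + 2·30 = 100
Stage 1: 40(ω_s−ω_c) = −100(ω_r−ω_c),  ω_s=0, ω_r=1
Stage 1: 40(0−ω_c) = −100(1−ω_c)  ⇒  140ω_c = 100  ⇒  ω_c = 5/7
  ⇒ ω_c¹/ω_r¹ = 5/7
Stage 2: N_ring = 26 + 2·21 = 68
Stage 2: 26(ω_s−ω_c) = −68(ω_r−ω_c),  ω_c=0, ω_r=1
Stage 2: ω_s = 0 − (68/26)(1−0) = -34/13
  ⇒ ω_s²/ω_r² = -34/13
Coupling ω_r² = ω_c¹ ⇒ overall = 5/7 × -34/13 = -170/91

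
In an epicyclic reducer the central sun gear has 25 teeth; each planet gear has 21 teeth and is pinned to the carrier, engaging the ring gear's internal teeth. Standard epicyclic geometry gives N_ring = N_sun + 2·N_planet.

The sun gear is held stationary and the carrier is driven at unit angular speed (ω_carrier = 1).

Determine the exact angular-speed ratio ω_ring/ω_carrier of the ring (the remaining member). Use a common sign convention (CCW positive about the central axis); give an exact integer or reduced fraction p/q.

92/67

N_ring = 25 + 2·21 = 67
25(ω_s−ω_c) = −67(ω_r−ω_c),  ω_s=0, ω_c=1
ω_r = 1 − (25/67)(0−1) = 92/67
ω_r/ω_c = 92/67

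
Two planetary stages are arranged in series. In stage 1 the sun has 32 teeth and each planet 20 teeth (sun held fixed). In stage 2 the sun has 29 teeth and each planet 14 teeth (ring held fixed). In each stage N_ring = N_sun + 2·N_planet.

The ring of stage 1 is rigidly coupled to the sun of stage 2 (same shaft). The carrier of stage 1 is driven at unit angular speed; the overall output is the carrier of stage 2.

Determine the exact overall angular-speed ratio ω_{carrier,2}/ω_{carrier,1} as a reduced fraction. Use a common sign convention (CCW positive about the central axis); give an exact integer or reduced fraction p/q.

377/774

Stage 1: N_ring = 32 + 2·20 = 72
Stage 1: 32(ω_s−ω_c) = −72(ω_r−ω_c),  ω_s=0, ω_c=1
Stage 1: ω_r = 1 − (32/72)(0−1) = 13/9
  ⇒ ω_r¹/ω_c¹ = 13/9
Stage 2: N_ring = 29 + 2·14 = 57
Stage 2: 29(ω_s−ω_c) = −57(ω_r−ω_c),  ω_r=0, ω_s=1
Stage 2: 29(1−ω_c) = −57(0−ω_c)  ⇒  86ω_c = 29  ⇒  ω_c = 29/86
  ⇒ ω_c²/ω_s² = 29/86
Coupling ω_s² = ω_r¹ ⇒ overall = 13/9 × 29/86 = 377/774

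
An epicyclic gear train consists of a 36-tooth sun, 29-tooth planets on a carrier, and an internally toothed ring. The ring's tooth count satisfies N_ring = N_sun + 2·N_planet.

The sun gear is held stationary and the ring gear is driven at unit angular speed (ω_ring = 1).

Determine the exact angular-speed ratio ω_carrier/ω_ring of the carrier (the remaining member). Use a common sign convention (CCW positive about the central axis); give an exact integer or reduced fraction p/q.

47/65

N_ring = 36 + 2·29 = 94
36(ω_s−ω_c) = −94(ω_r−ω_c),  ω_s=0, ω_r=1
36(0−ω_c) = −94(1−ω_c)  ⇒  130ω_c = 94  ⇒  ω_c = 47/65
ω_c/ω_r = 47/65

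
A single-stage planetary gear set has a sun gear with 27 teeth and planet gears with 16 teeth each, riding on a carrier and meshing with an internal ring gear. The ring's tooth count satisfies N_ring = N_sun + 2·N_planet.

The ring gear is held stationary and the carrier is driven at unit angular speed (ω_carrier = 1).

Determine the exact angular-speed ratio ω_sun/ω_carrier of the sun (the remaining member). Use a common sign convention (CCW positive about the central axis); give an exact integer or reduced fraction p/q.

N_ring = 27 + 2·16 = 59
27(ω_s−ω_c) = −59(ω_r−ω_c),  ω_r=0, ω_c=1
ω_s = 1 − (59/27)(0−1) = 86/27
ω_s/ω_c = 86/27

86/27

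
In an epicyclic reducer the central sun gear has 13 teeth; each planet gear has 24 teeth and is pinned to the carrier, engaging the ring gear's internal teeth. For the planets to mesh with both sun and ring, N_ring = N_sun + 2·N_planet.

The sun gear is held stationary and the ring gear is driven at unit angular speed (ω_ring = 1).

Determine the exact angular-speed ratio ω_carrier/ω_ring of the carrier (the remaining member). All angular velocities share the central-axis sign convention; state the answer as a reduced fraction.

N_ring = 13 + 2·24 = 61
13(ω_s−ω_c) = −61(ω_r−ω_c),  ω_s=0, ω_r=1
13(0−ω_c) = −61(1−ω_c)  ⇒  74ω_c = 61  ⇒  ω_c = 61/74
ω_c/ω_r = 61/74

61/74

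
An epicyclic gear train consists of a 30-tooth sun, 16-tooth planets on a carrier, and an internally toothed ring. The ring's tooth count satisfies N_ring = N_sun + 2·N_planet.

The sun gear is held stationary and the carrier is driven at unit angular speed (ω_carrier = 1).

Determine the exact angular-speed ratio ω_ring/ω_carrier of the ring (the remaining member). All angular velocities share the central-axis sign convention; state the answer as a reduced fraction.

N_ring = 30 + 2·16 = 62
30(ω_s−ω_c) = −62(ω_r−ω_c),  ω_s=0, ω_c=1
ω_r = 1 − (30/62)(0−1) = 46/31
ω_r/ω_c = 46/31

46/31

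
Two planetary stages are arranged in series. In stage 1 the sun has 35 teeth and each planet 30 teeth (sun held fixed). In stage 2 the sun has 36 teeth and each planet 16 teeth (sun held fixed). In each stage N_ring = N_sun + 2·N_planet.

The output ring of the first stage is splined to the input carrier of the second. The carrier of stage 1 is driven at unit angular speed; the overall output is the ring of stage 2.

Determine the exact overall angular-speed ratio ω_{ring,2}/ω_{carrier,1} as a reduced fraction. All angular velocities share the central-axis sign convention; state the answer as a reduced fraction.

676/323

Stage 1: N_ring = 35 + 2·30 = 95
Stage 1: 35(ω_s−ω_c) = −95(ω_r−ω_c),  ω_s=0, ω_c=1
Stage 1: ω_r = 1 − (35/95)(0−1) = 26/19
  ⇒ ω_r¹/ω_c¹ = 26/19
Stage 2: N_ring = 36 + 2·16 = 68
Stage 2: 36(ω_s−ω_c) = −68(ω_r−ω_c),  ω_s=0, ω_c=1
Stage 2: ω_r = 1 − (36/68)(0−1) = 26/17
  ⇒ ω_r²/ω_c² = 26/17
Coupling ω_c² = ω_r¹ ⇒ overall = 26/19 × 26/17 = 676/323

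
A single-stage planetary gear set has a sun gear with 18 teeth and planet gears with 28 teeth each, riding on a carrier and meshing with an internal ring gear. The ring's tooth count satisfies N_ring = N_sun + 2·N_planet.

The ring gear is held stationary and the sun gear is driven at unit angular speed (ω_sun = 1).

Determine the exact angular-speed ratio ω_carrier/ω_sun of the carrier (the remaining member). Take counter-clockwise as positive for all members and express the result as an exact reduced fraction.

9/46

N_ring = 18 + 2·28 = 74
18(ω_s−ω_c) = −74(ω_r−ω_c),  ω_r=0, ω_s=1
18(1−ω_c) = −74(0−ω_c)  ⇒  92ω_c = 18  ⇒  ω_c = 9/46
ω_c/ω_s = 9/46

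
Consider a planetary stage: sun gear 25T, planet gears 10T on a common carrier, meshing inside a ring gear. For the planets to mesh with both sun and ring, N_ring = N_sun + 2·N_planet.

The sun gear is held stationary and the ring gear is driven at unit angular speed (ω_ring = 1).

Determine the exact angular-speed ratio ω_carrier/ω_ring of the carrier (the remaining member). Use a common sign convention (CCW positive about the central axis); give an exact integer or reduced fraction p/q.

9/14

N_ring = 25 + 2·10 = 45
25(ω_s−ω_c) = −45(ω_r−ω_c),  ω_s=0, ω_r=1
25(0−ω_c) = −45(1−ω_c)  ⇒  70ω_c = 45  ⇒  ω_c = 9/14
ω_c/ω_r = 9/14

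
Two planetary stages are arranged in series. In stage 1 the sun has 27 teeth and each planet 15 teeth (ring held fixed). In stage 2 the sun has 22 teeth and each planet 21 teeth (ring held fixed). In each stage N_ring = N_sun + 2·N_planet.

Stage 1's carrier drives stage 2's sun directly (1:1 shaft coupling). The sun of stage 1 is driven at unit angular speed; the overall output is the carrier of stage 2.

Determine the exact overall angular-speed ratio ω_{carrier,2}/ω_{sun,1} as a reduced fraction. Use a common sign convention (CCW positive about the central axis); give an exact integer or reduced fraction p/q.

Stage 1: N_ring = 27 + 2·15 = 57
Stage 1: 27(ω_s−ω_c) = −57(ω_r−ω_c),  ω_r=0, ω_s=1
Stage 1: 27(1−ω_c) = −57(0−ω_c)  ⇒  84ω_c = 27  ⇒  ω_c = 9/28
  ⇒ ω_c¹/ω_s¹ = 9/28
Stage 2: N_ring = 22 + 2·21 = 64
Stage 2: 22(ω_s−ω_c) = −64(ω_r−ω_c),  ω_r=0, ω_s=1
Stage 2: 22(1−ω_c) = −64(0−ω_c)  ⇒  86ω_c = 22  ⇒  ω_c = 11/43
  ⇒ ω_c²/ω_s² = 11/43
Coupling ω_s² = ω_c¹ ⇒ overall = 9/28 × 11/43 = 99/1204

99/1204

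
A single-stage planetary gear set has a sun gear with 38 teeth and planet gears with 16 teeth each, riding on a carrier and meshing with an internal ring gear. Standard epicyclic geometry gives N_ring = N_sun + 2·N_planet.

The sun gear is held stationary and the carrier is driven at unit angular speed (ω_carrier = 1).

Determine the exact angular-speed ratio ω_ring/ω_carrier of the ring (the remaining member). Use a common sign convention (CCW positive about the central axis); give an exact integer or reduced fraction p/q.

54/35

N_ring = 38 + 2·16 = 70
38(ω_s−ω_c) = −70(ω_r−ω_c),  ω_s=0, ω_c=1
ω_r = 1 − (38/70)(0−1) = 54/35
ω_r/ω_c = 54/35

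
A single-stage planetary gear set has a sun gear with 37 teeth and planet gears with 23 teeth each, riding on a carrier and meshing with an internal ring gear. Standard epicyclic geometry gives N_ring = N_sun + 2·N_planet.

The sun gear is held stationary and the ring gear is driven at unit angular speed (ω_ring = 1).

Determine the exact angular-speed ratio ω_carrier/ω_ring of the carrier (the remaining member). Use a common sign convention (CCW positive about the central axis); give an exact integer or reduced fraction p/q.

N_ring = 37 + 2·23 = 83
37(ω_s−ω_c) = −83(ω_r−ω_c),  ω_s=0, ω_r=1
37(0−ω_c) = −83(1−ω_c)  ⇒  120ω_c = 83  ⇒  ω_c = 83/120
ω_c/ω_r = 83/120

83/120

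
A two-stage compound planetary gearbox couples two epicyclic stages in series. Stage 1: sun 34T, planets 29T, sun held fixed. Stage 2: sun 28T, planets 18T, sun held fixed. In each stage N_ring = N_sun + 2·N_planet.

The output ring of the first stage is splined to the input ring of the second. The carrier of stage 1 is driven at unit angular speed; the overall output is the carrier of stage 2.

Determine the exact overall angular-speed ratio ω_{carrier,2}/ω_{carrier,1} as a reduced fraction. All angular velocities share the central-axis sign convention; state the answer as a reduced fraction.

Stage 1: N_ring = 34 + 2·29 = 92
Stage 1: 34(ω_s−ω_c) = −92(ω_r−ω_c),  ω_s=0, ω_c=1
Stage 1: ω_r = 1 − (34/92)(0−1) = 63/46
  ⇒ ω_r¹/ω_c¹ = 63/46
Stage 2: N_ring = 28 + 2·18 = 64
Stage 2: 28(ω_s−ω_c) = −64(ω_r−ω_c),  ω_s=0, ω_r=1
Stage 2: 28(0−ω_c) = −64(1−ω_c)  ⇒  92ω_c = 64  ⇒  ω_c = 16/23
  ⇒ ω_c²/ω_r² = 16/23
Coupling ω_r² = ω_r¹ ⇒ overall = 63/46 × 16/23 = 504/529

504/529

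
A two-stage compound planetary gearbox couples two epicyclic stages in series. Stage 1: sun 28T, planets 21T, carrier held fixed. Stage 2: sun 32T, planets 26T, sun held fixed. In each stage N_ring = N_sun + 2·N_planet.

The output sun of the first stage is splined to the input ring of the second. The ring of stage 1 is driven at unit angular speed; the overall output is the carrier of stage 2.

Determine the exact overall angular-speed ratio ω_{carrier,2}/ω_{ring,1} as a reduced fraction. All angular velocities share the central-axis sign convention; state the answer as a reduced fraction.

Stage 1: N_ring = 28 + 2·21 = 70
Stage 1: 28(ω_s−ω_c) = −70(ω_r−ω_c),  ω_c=0, ω_r=1
Stage 1: ω_s = 0 − (70/28)(1−0) = -5/2
  ⇒ ω_s¹/ω_r¹ = -5/2
Stage 2: N_ring = 32 + 2·26 = 84
Stage 2: 32(ω_s−ω_c) = −84(ω_r−ω_c),  ω_s=0, ω_r=1
Stage 2: 32(0−ω_c) = −84(1−ω_c)  ⇒  116ω_c = 84  ⇒  ω_c = 21/29
  ⇒ ω_c²/ω_r² = 21/29
Coupling ω_r² = ω_s¹ ⇒ overall = -5/2 × 21/29 = -105/58

-105/58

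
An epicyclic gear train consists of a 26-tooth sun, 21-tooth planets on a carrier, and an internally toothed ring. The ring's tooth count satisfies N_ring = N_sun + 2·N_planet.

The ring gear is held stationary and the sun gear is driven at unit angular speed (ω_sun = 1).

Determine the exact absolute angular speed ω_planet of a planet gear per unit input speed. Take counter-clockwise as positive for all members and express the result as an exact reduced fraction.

-13/21

N_ring = 26 + 2·21 = 68
26(ω_s−ω_c) = −68(ω_r−ω_c),  ω_r=0, ω_s=1
26(1−ω_c) = −68(0−ω_c)  ⇒  94ω_c = 26  ⇒  ω_c = 13/47
sun–planet: 26·(1−13/47) = −21·(ω_p−ω_c)  ⇒  ω_p−ω_c = −(26/21)·(34/47) = -884/987
ω_p = 13/47 − 884/987 = -13/21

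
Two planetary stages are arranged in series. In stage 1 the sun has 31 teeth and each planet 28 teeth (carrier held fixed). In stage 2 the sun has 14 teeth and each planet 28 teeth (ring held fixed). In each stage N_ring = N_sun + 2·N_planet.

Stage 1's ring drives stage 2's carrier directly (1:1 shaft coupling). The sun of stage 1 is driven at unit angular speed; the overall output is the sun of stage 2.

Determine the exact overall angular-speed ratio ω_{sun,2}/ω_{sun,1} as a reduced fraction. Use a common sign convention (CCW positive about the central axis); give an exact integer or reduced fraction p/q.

-62/29

Stage 1: N_ring = 31 + 2·28 = 87
Stage 1: 31(ω_s−ω_c) = −87(ω_r−ω_c),  ω_c=0, ω_s=1
Stage 1: ω_r = 0 − (31/87)(1−0) = -31/87
  ⇒ ω_r¹/ω_s¹ = -31/87
Stage 2: N_ring = 14 + 2·28 = 70
Stage 2: 14(ω_s−ω_c) = −70(ω_r−ω_c),  ω_r=0, ω_c=1
Stage 2: ω_s = 1 − (70/14)(0−1) = 6
  ⇒ ω_s²/ω_c² = 6
Coupling ω_c² = ω_r¹ ⇒ overall = -31/87 × 6 = -62/29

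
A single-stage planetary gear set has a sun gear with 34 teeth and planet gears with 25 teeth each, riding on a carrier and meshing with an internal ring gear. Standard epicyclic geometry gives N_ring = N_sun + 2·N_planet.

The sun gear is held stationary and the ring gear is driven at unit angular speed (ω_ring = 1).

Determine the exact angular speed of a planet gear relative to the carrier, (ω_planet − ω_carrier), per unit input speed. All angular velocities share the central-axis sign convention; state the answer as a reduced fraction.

1428/1475

N_ring = 34 + 2·25 = 84
34(ω_s−ω_c) = −84(ω_r−ω_c),  ω_s=0, ω_r=1
34(0−ω_c) = −84(1−ω_c)  ⇒  118ω_c = 84  ⇒  ω_c = 42/59
sun–planet: 34·(0−42/59) = −25·(ω_p−ω_c)  ⇒  ω_p−ω_c = −(34/25)·(-42/59) = 1428/1475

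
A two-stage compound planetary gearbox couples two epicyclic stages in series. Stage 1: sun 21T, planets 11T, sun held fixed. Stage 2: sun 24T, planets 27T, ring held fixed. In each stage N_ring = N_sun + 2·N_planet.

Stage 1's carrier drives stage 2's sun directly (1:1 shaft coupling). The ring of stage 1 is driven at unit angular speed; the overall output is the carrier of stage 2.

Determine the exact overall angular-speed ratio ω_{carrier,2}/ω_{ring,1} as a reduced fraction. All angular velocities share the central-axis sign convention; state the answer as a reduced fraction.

43/272

Stage 1: N_ring = 21 + 2·11 = 43
Stage 1: 21(ω_s−ω_c) = −43(ω_r−ω_c),  ω_s=0, ω_r=1
Stage 1: 21(0−ω_c) = −43(1−ω_c)  ⇒  64ω_c = 43  ⇒  ω_c = 43/64
  ⇒ ω_c¹/ω_r¹ = 43/64
Stage 2: N_ring = 24 + 2·27 = 78
Stage 2: 24(ω_s−ω_c) = −78(ω_r−ω_c),  ω_r=0, ω_s=1
Stage 2: 24(1−ω_c) = −78(0−ω_c)  ⇒  102ω_c = 24  ⇒  ω_c = 4/17
  ⇒ ω_c²/ω_s² = 4/17
Coupling ω_s² = ω_c¹ ⇒ overall = 43/64 × 4/17 = 43/272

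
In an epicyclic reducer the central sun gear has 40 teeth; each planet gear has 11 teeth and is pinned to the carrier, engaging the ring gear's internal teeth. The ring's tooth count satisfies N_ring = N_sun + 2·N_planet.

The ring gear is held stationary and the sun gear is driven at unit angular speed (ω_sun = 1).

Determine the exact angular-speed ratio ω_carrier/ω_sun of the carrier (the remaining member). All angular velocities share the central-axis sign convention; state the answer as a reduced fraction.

N_ring = 40 + 2·11 = 62
40(ω_s−ω_c) = −62(ω_r−ω_c),  ω_r=0, ω_s=1
40(1−ω_c) = −62(0−ω_c)  ⇒  102ω_c = 40  ⇒  ω_c = 20/51
ω_c/ω_s = 20/51

20/51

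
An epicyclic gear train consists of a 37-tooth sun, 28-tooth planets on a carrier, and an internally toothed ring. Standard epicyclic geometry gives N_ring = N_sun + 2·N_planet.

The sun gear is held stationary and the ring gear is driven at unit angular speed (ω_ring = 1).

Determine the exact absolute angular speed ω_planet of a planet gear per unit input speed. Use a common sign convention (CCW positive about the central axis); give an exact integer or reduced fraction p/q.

N_ring = 37 + 2·28 = 93
37(ω_s−ω_c) = −93(ω_r−ω_c),  ω_s=0, ω_r=1
37(0−ω_c) = −93(1−ω_c)  ⇒  130ω_c = 93  ⇒  ω_c = 93/130
sun–planet: 37·(0−93/130) = −28·(ω_p−ω_c)  ⇒  ω_p−ω_c = −(37/28)·(-93/130) = 3441/3640
ω_p = 93/130 + 3441/3640 = 93/56

93/56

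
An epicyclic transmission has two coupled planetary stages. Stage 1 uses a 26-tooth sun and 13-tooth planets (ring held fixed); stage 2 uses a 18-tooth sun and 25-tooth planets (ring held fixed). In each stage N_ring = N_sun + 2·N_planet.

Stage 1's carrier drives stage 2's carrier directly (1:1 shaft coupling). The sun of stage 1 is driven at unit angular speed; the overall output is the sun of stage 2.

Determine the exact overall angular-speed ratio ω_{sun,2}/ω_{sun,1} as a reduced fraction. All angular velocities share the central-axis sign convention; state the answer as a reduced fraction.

43/27

Stage 1: N_ring = 26 + 2·13 = 52
Stage 1: 26(ω_s−ω_c) = −52(ω_r−ω_c),  ω_r=0, ω_s=1
Stage 1: 26(1−ω_c) = −52(0−ω_c)  ⇒  78ω_c = 26  ⇒  ω_c = 1/3
  ⇒ ω_c¹/ω_s¹ = 1/3
Stage 2: N_ring = 18 + 2·25 = 68
Stage 2: 18(ω_s−ω_c) = −68(ω_r−ω_c),  ω_r=0, ω_c=1
Stage 2: ω_s = 1 − (68/18)(0−1) = 43/9
  ⇒ ω_s²/ω_c² = 43/9
Coupling ω_c² = ω_c¹ ⇒ overall = 1/3 × 43/9 = 43/27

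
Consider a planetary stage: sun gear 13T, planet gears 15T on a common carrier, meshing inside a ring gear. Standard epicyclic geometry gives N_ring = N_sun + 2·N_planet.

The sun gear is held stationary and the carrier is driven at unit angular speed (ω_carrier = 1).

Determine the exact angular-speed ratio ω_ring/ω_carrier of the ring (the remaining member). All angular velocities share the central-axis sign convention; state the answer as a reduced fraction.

N_ring = 13 + 2·15 = 43
13(ω_s−ω_c) = −43(ω_r−ω_c),  ω_s=0, ω_c=1
ω_r = 1 − (13/43)(0−1) = 56/43
ω_r/ω_c = 56/43

56/43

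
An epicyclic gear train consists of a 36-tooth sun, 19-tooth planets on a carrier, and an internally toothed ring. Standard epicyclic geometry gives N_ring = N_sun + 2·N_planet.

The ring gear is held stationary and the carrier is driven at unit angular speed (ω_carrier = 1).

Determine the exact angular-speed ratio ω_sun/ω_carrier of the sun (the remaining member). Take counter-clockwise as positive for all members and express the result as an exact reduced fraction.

55/18

N_ring = 36 + 2·19 = 74
36(ω_s−ω_c) = −74(ω_r−ω_c),  ω_r=0, ω_c=1
ω_s = 1 − (74/36)(0−1) = 55/18
ω_s/ω_c = 55/18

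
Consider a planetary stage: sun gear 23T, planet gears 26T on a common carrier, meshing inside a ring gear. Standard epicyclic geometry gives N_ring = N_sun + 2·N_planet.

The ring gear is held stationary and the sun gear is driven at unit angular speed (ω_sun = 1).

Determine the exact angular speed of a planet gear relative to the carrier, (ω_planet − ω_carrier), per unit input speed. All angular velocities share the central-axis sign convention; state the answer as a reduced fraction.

-1725/2548

N_ring = 23 + 2·26 = 75
23(ω_s−ω_c) = −75(ω_r−ω_c),  ω_r=0, ω_s=1
23(1−ω_c) = −75(0−ω_c)  ⇒  98ω_c = 23  ⇒  ω_c = 23/98
sun–planet: 23·(1−23/98) = −26·(ω_p−ω_c)  ⇒  ω_p−ω_c = −(23/26)·(75/98) = -1725/2548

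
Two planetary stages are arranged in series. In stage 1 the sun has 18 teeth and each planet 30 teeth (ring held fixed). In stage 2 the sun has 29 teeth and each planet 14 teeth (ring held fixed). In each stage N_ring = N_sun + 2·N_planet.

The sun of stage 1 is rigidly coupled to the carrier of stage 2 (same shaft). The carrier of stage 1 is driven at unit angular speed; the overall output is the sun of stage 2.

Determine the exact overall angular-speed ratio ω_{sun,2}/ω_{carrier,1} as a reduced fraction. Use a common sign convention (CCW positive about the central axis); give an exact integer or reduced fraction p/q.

1376/87

Stage 1: N_ring = 18 + 2·30 = 78
Stage 1: 18(ω_s−ω_c) = −78(ω_r−ω_c),  ω_r=0, ω_c=1
Stage 1: ω_s = 1 − (78/18)(0−1) = 16/3
  ⇒ ω_s¹/ω_c¹ = 16/3
Stage 2: N_ring = 29 + 2·14 = 57
Stage 2: 29(ω_s−ω_c) = −57(ω_r−ω_c),  ω_r=0, ω_c=1
Stage 2: ω_s = 1 − (57/29)(0−1) = 86/29
  ⇒ ω_s²/ω_c² = 86/29
Coupling ω_c² = ω_s¹ ⇒ overall = 16/3 × 86/29 = 1376/87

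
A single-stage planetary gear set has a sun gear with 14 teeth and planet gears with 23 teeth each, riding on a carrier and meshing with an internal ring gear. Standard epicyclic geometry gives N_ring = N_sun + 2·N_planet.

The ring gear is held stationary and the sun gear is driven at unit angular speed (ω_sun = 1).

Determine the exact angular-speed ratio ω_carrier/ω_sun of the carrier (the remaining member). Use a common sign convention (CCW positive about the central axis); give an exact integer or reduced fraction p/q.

7/37

N_ring = 14 + 2·23 = 60
14(ω_s−ω_c) = −60(ω_r−ω_c),  ω_r=0, ω_s=1
14(1−ω_c) = −60(0−ω_c)  ⇒  74ω_c = 14  ⇒  ω_c = 7/37
ω_c/ω_s = 7/37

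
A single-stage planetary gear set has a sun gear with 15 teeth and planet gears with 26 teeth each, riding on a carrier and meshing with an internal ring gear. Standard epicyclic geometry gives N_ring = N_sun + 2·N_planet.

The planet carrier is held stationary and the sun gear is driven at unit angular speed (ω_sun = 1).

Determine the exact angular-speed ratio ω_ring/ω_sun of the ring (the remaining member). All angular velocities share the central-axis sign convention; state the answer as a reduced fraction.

-15/67

N_ring = 15 + 2·26 = 67
15(ω_s−ω_c) = −67(ω_r−ω_c),  ω_c=0, ω_s=1
ω_r = 0 − (15/67)(1−0) = -15/67
ω_r/ω_s = -15/67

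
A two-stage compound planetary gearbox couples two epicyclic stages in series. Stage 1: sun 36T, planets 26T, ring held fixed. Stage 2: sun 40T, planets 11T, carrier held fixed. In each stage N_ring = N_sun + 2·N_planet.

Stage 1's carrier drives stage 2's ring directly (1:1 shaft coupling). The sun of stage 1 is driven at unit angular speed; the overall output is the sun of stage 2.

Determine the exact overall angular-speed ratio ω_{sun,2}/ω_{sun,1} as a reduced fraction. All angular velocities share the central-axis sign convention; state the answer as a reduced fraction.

Stage 1: N_ring = 36 + 2·26 = 88
Stage 1: 36(ω_s−ω_c) = −88(ω_r−ω_c),  ω_r=0, ω_s=1
Stage 1: 36(1−ω_c) = −88(0−ω_c)  ⇒  124ω_c = 36  ⇒  ω_c = 9/31
  ⇒ ω_c¹/ω_s¹ = 9/31
Stage 2: N_ring = 40 + 2·11 = 62
Stage 2: 40(ω_s−ω_c) = −62(ω_r−ω_c),  ω_c=0, ω_r=1
Stage 2: ω_s = 0 − (62/40)(1−0) = -31/20
  ⇒ ω_s²/ω_r² = -31/20
Coupling ω_r² = ω_c¹ ⇒ overall = 9/31 × -31/20 = -9/20

-9/20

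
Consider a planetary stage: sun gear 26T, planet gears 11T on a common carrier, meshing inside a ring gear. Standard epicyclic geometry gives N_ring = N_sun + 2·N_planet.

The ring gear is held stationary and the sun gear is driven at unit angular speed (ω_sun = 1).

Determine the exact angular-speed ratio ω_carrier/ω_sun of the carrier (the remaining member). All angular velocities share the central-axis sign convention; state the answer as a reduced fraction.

13/37

N_ring = 26 + 2·11 = 48
26(ω_s−ω_c) = −48(ω_r−ω_c),  ω_r=0, ω_s=1
26(1−ω_c) = −48(0−ω_c)  ⇒  74ω_c = 26  ⇒  ω_c = 13/37
ω_c/ω_s = 13/37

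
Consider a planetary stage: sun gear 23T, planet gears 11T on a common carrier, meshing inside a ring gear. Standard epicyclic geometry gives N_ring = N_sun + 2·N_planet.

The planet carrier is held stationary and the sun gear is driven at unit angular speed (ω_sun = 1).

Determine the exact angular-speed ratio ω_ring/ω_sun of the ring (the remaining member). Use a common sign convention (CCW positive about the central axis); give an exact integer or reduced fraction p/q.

N_ring = 23 + 2·11 = 45
23(ω_s−ω_c) = −45(ω_r−ω_c),  ω_c=0, ω_s=1
ω_r = 0 − (23/45)(1−0) = -23/45
ω_r/ω_s = -23/45

-23/45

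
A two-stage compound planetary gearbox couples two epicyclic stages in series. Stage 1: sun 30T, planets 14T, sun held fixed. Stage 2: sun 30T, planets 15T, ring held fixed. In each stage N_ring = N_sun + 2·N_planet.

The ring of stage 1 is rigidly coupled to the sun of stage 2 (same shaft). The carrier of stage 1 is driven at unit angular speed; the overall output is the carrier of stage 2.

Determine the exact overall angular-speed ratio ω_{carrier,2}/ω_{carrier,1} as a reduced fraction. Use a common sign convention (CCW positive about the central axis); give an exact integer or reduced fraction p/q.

Stage 1: N_ring = 30 + 2·14 = 58
Stage 1: 30(ω_s−ω_c) = −58(ω_r−ω_c),  ω_s=0, ω_c=1
Stage 1: ω_r = 1 − (30/58)(0−1) = 44/29
  ⇒ ω_r¹/ω_c¹ = 44/29
Stage 2: N_ring = 30 + 2·15 = 60
Stage 2: 30(ω_s−ω_c) = −60(ω_r−ω_c),  ω_r=0, ω_s=1
Stage 2: 30(1−ω_c) = −60(0−ω_c)  ⇒  90ω_c = 30  ⇒  ω_c = 1/3
  ⇒ ω_c²/ω_s² = 1/3
Coupling ω_s² = ω_r¹ ⇒ overall = 44/29 × 1/3 = 44/87

44/87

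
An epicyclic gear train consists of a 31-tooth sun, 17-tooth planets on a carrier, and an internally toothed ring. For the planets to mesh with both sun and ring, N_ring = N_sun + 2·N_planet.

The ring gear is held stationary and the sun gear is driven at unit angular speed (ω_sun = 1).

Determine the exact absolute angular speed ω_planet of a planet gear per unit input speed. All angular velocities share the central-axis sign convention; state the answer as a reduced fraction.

N_ring = 31 + 2·17 = 65
31(ω_s−ω_c) = −65(ω_r−ω_c),  ω_r=0, ω_s=1
31(1−ω_c) = −65(0−ω_c)  ⇒  96ω_c = 31  ⇒  ω_c = 31/96
sun–planet: 31·(1−31/96) = −17·(ω_p−ω_c)  ⇒  ω_p−ω_c = −(31/17)·(65/96) = -2015/1632
ω_p = 31/96 − 2015/1632 = -31/34

-31/34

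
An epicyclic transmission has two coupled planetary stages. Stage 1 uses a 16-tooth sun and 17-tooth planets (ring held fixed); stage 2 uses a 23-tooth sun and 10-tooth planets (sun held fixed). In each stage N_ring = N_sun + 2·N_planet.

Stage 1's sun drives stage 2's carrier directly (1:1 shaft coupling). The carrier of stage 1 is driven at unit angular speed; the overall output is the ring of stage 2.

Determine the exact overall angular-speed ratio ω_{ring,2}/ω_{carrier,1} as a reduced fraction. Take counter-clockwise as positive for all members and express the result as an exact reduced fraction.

Stage 1: N_ring = 16 + 2·17 = 50
Stage 1: 16(ω_s−ω_c) = −50(ω_r−ω_c),  ω_r=0, ω_c=1
Stage 1: ω_s = 1 − (50/16)(0−1) = 33/8
  ⇒ ω_s¹/ω_c¹ = 33/8
Stage 2: N_ring = 23 + 2·10 = 43
Stage 2: 23(ω_s−ω_c) = −43(ω_r−ω_c),  ω_s=0, ω_c=1
Stage 2: ω_r = 1 − (23/43)(0−1) = 66/43
  ⇒ ω_r²/ω_c² = 66/43
Coupling ω_c² = ω_s¹ ⇒ overall = 33/8 × 66/43 = 1089/172

1089/172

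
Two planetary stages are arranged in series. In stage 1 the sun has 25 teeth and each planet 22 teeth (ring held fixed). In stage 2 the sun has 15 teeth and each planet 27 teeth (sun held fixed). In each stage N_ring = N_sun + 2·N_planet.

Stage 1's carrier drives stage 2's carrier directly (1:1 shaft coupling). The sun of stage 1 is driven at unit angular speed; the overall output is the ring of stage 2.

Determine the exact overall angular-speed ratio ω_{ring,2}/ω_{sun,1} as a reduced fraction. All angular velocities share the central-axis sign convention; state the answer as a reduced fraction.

Stage 1: N_ring = 25 + 2·22 = 69
Stage 1: 25(ω_s−ω_c) = −69(ω_r−ω_c),  ω_r=0, ω_s=1
Stage 1: 25(1−ω_c) = −69(0−ω_c)  ⇒  94ω_c = 25  ⇒  ω_c = 25/94
  ⇒ ω_c¹/ω_s¹ = 25/94
Stage 2: N_ring = 15 + 2·27 = 69
Stage 2: 15(ω_s−ω_c) = −69(ω_r−ω_c),  ω_s=0, ω_c=1
Stage 2: ω_r = 1 − (15/69)(0−1) = 28/23
  ⇒ ω_r²/ω_c² = 28/23
Coupling ω_c² = ω_c¹ ⇒ overall = 25/94 × 28/23 = 350/1081

350/1081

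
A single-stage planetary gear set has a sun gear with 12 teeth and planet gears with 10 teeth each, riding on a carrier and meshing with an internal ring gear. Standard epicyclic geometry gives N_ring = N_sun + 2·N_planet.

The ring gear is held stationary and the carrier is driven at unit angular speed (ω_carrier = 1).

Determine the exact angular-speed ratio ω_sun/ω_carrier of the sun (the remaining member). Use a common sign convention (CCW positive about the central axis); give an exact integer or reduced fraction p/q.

N_ring = 12 + 2·10 = 32
12(ω_s−ω_c) = −32(ω_r−ω_c),  ω_r=0, ω_c=1
ω_s = 1 − (32/12)(0−1) = 11/3
ω_s/ω_c = 11/3

11/3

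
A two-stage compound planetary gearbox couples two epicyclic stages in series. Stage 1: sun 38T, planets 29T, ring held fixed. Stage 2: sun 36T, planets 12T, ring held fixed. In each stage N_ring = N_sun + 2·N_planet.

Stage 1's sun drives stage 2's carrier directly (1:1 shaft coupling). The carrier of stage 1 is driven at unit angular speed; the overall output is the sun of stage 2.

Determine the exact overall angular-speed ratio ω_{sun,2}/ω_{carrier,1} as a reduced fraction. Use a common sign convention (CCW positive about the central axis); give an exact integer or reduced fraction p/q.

Stage 1: N_ring = 38 + 2·29 = 96
Stage 1: 38(ω_s−ω_c) = −96(ω_r−ω_c),  ω_r=0, ω_c=1
Stage 1: ω_s = 1 − (96/38)(0−1) = 67/19
  ⇒ ω_s¹/ω_c¹ = 67/19
Stage 2: N_ring = 36 + 2·12 = 60
Stage 2: 36(ω_s−ω_c) = −60(ω_r−ω_c),  ω_r=0, ω_c=1
Stage 2: ω_s = 1 − (60/36)(0−1) = 8/3
  ⇒ ω_s²/ω_c² = 8/3
Coupling ω_c² = ω_s¹ ⇒ overall = 67/19 × 8/3 = 536/57

536/57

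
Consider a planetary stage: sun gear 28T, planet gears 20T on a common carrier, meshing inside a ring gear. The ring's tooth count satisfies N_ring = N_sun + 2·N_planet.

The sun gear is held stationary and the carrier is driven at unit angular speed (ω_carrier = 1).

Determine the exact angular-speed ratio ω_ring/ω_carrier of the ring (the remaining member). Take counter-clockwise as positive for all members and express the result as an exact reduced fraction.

N_ring = 28 + 2·20 = 68
28(ω_s−ω_c) = −68(ω_r−ω_c),  ω_s=0, ω_c=1
ω_r = 1 − (28/68)(0−1) = 24/17
ω_r/ω_c = 24/17

24/17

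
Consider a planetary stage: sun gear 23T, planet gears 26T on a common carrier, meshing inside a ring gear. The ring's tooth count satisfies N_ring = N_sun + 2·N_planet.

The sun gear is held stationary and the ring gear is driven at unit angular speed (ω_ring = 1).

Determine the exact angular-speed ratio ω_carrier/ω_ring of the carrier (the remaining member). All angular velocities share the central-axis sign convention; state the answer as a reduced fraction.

75/98

N_ring = 23 + 2·26 = 75
23(ω_s−ω_c) = −75(ω_r−ω_c),  ω_s=0, ω_r=1
23(0−ω_c) = −75(1−ω_c)  ⇒  98ω_c = 75  ⇒  ω_c = 75/98
ω_c/ω_r = 75/98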